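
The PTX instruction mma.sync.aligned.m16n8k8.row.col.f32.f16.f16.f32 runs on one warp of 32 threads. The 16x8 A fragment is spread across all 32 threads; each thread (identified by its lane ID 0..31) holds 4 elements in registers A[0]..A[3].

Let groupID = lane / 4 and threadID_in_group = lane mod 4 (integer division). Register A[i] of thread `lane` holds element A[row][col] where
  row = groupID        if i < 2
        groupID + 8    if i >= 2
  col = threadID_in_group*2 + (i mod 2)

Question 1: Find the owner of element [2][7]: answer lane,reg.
r=2→G=2,rhi=0  c=7→T=3,p=1
L=2*4+3=11  i=0*2+1=1

11,1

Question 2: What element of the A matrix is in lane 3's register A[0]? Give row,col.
0,6

lane 3: g=0 (3/4), t=3 (3%4)
i=0: r=0+0=0, c=3*2+0=6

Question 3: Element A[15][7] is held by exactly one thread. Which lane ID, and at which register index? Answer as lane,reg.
31,3

r=15⇒gr=7,Rb=1  c=7⇒th=3,odd=1
L=7*4+3=31  i=1*2+1=3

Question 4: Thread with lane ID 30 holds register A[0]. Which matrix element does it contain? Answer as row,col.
L=30->g=30>>2=7, t=30&3=2
[0]->row 7+0=7  col 2·2+0=4

7,4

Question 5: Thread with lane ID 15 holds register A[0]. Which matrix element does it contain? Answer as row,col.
L=15⇒gr=15>>2=3, th=15&3=3
[0]⇒row 3+0=3  col 3·2+0=6

3,6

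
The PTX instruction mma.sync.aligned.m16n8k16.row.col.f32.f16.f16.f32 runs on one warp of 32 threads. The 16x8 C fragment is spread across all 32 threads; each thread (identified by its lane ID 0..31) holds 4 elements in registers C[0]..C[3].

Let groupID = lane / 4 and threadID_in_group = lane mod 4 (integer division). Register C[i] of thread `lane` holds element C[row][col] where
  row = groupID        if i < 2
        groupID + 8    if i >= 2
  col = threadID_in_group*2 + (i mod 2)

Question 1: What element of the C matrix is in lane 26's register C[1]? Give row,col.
lane 26⇒26/4=6, 26 mod 4=2
i=1  r:6+0⇒6  c:2·2+1⇒5

6,5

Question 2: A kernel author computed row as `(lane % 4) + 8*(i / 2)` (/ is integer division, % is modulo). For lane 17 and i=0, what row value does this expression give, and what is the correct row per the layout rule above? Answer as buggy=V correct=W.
`(lane % 4) + 8*(i / 2)`[17,0]⇒1
lane 17⇒17/4=4, 17 mod 4=1
i=0  r:4+0⇒4  c:2·1+0⇒2
row: 1 vs 4

buggy=1 correct=4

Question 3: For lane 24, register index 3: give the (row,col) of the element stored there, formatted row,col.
L=24->g=24>>2=6, t=24&3=0
[3]->row 6+8=14  col 0·2+1=1

14,1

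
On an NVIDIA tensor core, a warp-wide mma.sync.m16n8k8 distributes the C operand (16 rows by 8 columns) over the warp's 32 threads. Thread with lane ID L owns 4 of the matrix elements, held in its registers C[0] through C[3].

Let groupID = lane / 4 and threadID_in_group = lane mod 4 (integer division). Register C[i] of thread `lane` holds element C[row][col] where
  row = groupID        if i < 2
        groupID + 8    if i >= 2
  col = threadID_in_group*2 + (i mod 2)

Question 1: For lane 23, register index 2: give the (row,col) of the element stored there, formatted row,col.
13,6

lane 23: g=5 (23/4), t=3 (23%4)
i=2: r=5+8=13, c=3*2+0=6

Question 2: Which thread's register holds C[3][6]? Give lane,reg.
15,0

r:3=>grp=3,rB=0  c:6=>tig=3,lo=0
L=3*4+3=15  i=0*2+0=0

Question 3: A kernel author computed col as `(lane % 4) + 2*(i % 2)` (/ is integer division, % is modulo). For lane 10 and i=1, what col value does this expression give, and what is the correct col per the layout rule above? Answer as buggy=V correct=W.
`(lane % 4) + 2*(i % 2)`[10,1]->4
lane 10: gid=2 (10/4), tid=2 (10%4)
i=1: r=2+0=2, c=2*2+1=5
col: 4 vs 5

buggy=4 correct=5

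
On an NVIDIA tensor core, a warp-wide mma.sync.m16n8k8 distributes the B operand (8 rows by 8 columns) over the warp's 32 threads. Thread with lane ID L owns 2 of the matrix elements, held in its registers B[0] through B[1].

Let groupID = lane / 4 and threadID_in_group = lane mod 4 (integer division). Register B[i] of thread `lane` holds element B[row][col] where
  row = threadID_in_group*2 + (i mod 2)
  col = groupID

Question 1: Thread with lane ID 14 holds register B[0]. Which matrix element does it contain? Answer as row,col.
4,3

L=14->gid=14>>2=3, tid=14&3=2
[0]->row 2·2+0=4  col gid=3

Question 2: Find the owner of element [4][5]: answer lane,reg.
22,0

c:5=>grp=5  r:4=>tig=2,lo=0
L=5*4+2=22  i=0=0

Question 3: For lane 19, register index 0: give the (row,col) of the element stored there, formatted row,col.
lane 19: gid=4 (19/4), tid=3 (19%4)
i=0: r=3*2+0=6, c=gid=4

6,4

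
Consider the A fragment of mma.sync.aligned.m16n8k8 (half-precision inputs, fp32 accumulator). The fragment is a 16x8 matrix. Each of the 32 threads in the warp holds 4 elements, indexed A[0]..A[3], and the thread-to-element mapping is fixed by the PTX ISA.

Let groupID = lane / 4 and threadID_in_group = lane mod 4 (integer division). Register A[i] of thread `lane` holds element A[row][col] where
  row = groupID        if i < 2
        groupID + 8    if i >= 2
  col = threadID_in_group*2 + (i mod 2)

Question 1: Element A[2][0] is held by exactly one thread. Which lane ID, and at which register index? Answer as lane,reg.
8,0

r=2→G=2,rhi=0  c=0→T=0,p=0
L=2*4+0=8  i=0*2+0=0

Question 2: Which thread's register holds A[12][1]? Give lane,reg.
r=12⇒gr=4,Rb=1  c=1⇒th=0,odd=1
L=4*4+0=16  i=1*2+1=3

16,3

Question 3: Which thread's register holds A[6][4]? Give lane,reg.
26,0

r=6->g=6,rb=0  c=4->t=2,b0=0
L=6*4+2=26  i=0*2+0=0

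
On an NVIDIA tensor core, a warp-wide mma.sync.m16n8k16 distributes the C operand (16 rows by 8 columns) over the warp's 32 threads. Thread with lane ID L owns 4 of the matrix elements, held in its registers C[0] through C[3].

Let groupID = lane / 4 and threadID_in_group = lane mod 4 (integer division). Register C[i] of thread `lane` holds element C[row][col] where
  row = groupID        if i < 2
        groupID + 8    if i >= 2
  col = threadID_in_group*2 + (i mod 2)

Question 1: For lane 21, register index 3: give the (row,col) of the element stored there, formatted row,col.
13,3

lane 21: gr=5 (21/4), th=1 (21%4)
i=3: r=5+8=13, c=1*2+1=3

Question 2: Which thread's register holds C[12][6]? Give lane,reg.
r=12->g=4,rb=1  c=6->t=3,b0=0
L=4*4+3=19  i=1*2+0=2

19,2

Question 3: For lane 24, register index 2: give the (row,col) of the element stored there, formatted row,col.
L=24->gid=24>>2=6, tid=24&3=0
[2]->row 6+8=14  col 0·2+0=0

14,0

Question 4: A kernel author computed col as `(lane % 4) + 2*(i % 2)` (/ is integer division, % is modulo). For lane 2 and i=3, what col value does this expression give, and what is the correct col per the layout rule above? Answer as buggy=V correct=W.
`(lane % 4) + 2*(i % 2)`[2,3]→4
2: G=0,T=2
[3] (0+8,2*2+1) = (8,5)
col: 4 vs 5

buggy=4 correct=5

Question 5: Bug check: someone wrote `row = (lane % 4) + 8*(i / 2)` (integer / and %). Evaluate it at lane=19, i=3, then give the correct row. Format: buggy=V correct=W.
buggy=11 correct=12

`(lane % 4) + 8*(i / 2)`[19,3]→11
19: G=4,T=3
[3] (4+8,3*2+1) = (12,7)
row: 11 vs 12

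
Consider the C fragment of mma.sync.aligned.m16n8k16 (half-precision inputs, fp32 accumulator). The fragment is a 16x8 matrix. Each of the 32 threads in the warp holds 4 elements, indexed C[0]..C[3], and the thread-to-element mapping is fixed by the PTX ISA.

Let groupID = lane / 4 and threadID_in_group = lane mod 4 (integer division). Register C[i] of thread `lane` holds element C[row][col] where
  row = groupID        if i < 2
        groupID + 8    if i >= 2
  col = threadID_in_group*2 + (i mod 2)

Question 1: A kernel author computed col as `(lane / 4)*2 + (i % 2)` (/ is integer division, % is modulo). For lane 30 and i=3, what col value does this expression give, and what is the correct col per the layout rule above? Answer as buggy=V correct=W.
`(lane / 4)*2 + (i % 2)`[30,3]->15
30: gid=7,tid=2
[3] (7+8,2*2+1) = (15,5)
col: 15 vs 5

buggy=15 correct=5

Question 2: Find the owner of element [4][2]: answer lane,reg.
17,0

r=4⇒gr=4,Rb=0  c=2⇒th=1,odd=0
L=4*4+1=17  i=0*2+0=0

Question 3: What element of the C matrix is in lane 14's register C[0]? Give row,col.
lane 14: G=3 (14/4), T=2 (14%4)
i=0: r=3+0=3, c=2*2+0=4

3,4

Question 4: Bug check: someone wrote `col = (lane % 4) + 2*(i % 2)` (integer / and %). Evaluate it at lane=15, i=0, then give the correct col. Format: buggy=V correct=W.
buggy=3 correct=6

`(lane % 4) + 2*(i % 2)`[15,0]=>3
lane 15=>15/4=3, 15 mod 4=3
i=0  r:3+0=>3  c:2·3+0=>6
col: 3 vs 6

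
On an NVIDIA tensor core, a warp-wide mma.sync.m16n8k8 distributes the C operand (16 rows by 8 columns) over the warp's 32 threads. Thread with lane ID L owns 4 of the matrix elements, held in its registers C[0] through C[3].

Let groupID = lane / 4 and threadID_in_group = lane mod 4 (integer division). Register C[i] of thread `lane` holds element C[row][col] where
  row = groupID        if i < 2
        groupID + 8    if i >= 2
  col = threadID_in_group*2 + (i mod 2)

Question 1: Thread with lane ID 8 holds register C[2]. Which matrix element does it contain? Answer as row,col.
lane 8: g=2 (8/4), t=0 (8%4)
i=2: r=2+8=10, c=0*2+0=0

10,0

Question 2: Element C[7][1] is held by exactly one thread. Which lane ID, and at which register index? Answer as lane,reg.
r=7->g=7,rb=0  c=1->t=0,b0=1
L=7*4+0=28  i=0*2+1=1

28,1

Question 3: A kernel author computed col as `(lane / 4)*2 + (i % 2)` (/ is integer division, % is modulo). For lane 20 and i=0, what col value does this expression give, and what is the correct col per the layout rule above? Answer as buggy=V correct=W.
buggy=10 correct=0

`(lane / 4)*2 + (i % 2)`[20,0]⇒10
lane 20: gr=5 (20/4), th=0 (20%4)
i=0: r=5+0=5, c=0*2+0=0
col: 10 vs 0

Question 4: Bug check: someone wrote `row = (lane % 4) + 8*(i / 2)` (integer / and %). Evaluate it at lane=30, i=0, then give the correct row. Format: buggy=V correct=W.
`(lane % 4) + 8*(i / 2)`[30,0]→2
L=30→G=30>>2=7, T=30&3=2
[0]→row 7+0=7  col 2·2+0=4
row: 2 vs 7

buggy=2 correct=7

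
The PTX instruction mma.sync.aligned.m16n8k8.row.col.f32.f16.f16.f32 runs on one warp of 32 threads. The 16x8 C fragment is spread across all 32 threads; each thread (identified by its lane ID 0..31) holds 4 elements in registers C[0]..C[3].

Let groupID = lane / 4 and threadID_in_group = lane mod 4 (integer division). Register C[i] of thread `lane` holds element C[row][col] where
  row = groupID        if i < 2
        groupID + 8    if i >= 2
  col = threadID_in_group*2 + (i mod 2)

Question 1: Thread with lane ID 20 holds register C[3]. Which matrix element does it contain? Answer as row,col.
13,1

L=20⇒gr=20>>2=5, th=20&3=0
[3]⇒row 5+8=13  col 0·2+1=1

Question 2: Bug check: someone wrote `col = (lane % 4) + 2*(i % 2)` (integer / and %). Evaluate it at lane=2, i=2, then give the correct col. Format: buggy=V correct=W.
`(lane % 4) + 2*(i % 2)`[2,2]⇒2
L=2⇒gr=2>>2=0, th=2&3=2
[2]⇒row 0+8=8  col 2·2+0=4
col: 2 vs 4

buggy=2 correct=4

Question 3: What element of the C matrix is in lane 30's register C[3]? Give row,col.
30: g=7,t=2
[3] (7+8,2*2+1) = (15,5)

15,5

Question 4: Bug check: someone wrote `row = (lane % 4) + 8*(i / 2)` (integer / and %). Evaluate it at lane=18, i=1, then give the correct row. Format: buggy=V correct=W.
buggy=2 correct=4

`(lane % 4) + 8*(i / 2)`[18,1]=>2
lane 18: grp=4 (18/4), tig=2 (18%4)
i=1: r=4+0=4, c=2*2+1=5
row: 2 vs 4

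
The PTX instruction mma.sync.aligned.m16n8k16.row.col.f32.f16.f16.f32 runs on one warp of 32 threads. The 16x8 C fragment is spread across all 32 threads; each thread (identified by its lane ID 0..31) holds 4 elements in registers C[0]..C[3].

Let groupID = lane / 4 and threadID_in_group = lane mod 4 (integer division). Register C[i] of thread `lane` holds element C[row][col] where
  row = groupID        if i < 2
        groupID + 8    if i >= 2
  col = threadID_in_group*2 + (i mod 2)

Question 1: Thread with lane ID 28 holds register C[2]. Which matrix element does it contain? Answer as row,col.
15,0

lane 28=>28/4=7, 28 mod 4=0
i=2  r:7+8=>15  c:2·0+0=>0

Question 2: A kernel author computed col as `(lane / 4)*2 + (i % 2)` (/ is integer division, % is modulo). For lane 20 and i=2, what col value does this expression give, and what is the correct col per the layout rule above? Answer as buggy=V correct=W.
`(lane / 4)*2 + (i % 2)`[20,2]->10
lane 20->20/4=5, 20 mod 4=0
i=2  r:5+8->13  c:2·0+0->0
col: 10 vs 0

buggy=10 correct=0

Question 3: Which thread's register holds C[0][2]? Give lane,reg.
r=0⇒gr=0,Rb=0  c=2⇒th=1,odd=0
L=0*4+1=1  i=0*2+0=0

1,0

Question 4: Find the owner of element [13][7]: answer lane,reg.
23,3

r=13⇒gr=5,Rb=1  c=7⇒th=3,odd=1
L=5*4+3=23  i=1*2+1=3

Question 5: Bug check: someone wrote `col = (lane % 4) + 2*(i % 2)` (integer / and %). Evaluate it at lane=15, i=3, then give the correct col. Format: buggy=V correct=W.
`(lane % 4) + 2*(i % 2)`[15,3]⇒5
lane 15: gr=3 (15/4), th=3 (15%4)
i=3: r=3+8=11, c=3*2+1=7
col: 5 vs 7

buggy=5 correct=7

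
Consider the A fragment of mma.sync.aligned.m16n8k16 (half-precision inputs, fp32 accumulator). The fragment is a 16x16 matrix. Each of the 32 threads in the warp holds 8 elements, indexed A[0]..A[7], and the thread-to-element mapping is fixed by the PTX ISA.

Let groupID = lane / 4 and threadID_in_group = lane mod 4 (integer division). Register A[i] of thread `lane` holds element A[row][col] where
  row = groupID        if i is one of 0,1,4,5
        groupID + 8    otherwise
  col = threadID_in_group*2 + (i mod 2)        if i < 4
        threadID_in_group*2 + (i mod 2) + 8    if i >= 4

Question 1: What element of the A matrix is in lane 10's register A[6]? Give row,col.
10,12

L=10->gid=10>>2=2, tid=10&3=2
[6]->row 2+8=10  col 2·2+0+8=12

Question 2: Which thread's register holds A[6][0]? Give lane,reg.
24,0

r=6⇒gr=6,Rb=0  c=0⇒Cb=0,th=0,odd=0
L=6*4+0=24  i=0*4+0*2+0=0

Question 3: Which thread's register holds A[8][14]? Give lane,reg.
3,6

r: 8->gid=0,r8=1  c: 14->c8=1,tid=3,i&1=0
L=0*4+3=3  i=1*4+1*2+0=6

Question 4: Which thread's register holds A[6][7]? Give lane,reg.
27,1

r=6⇒gr=6,Rb=0  c=7⇒Cb=0,th=3,odd=1
L=6*4+3=27  i=0*4+0*2+1=1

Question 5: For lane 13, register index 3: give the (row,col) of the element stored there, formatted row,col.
lane 13->13/4=3, 13 mod 4=1
i=3  r:3+8->11  c:2·1+1+0->3

11,3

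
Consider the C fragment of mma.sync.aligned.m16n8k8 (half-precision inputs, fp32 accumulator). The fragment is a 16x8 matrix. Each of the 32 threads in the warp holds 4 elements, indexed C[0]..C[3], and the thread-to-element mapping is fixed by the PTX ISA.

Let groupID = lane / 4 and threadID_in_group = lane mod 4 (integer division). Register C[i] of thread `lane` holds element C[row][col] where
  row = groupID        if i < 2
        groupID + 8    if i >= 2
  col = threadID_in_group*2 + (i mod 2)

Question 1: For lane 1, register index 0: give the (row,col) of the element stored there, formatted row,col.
0,2

1: gid=0,tid=1
[0] (0+0,1*2+0) = (0,2)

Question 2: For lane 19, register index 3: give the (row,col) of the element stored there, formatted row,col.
19: grp=4,tig=3
[3] (4+8,3*2+1) = (12,7)

12,7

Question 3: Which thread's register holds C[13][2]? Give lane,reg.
r=13->g=5,rb=1  c=2->t=1,b0=0
L=5*4+1=21  i=1*2+0=2

21,2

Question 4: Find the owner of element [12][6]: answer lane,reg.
19,2

r=12⇒gr=4,Rb=1  c=6⇒th=3,odd=0
L=4*4+3=19  i=1*2+0=2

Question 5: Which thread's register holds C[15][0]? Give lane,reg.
r:15=>grp=7,rB=1  c:0=>tig=0,lo=0
L=7*4+0=28  i=1*2+0=2

28,2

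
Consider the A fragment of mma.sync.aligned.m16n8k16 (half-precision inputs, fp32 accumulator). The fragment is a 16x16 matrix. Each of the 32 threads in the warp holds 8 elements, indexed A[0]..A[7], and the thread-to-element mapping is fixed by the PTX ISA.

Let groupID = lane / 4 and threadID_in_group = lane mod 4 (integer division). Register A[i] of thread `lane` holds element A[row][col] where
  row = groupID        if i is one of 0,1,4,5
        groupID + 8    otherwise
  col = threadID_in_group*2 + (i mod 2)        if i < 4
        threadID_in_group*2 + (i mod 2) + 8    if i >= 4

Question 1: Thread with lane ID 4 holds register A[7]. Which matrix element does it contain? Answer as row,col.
L=4->gid=4>>2=1, tid=4&3=0
[7]->row 1+8=9  col 0·2+1+8=9

9,9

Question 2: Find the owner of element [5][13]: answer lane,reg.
r=5⇒gr=5,Rb=0  c=13⇒Cb=1,th=2,odd=1
L=5*4+2=22  i=1*4+0*2+1=5

22,5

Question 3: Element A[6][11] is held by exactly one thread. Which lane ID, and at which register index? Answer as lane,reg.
r:6=>grp=6,rB=0  c:11=>cB=1,tig=1,lo=1
L=6*4+1=25  i=1*4+0*2+1=5

25,5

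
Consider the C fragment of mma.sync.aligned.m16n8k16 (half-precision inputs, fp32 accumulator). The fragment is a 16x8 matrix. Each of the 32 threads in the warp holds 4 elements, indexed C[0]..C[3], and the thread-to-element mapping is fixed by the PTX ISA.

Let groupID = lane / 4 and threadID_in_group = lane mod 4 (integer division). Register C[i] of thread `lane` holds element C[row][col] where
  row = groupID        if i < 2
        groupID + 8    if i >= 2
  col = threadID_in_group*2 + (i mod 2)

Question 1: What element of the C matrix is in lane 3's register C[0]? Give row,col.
3: grp=0,tig=3
[0] (0+0,3*2+0) = (0,6)

0,6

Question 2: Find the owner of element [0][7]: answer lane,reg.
3,1

r=0->g=0,rb=0  c=7->t=3,b0=1
L=0*4+3=3  i=0*2+1=1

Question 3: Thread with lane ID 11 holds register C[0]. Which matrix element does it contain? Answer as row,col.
2,6

lane 11=>11/4=2, 11 mod 4=3
i=0  r:2+0=>2  c:2·3+0=>6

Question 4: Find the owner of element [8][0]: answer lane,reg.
r=8⇒gr=0,Rb=1  c=0⇒th=0,odd=0
L=0*4+0=0  i=1*2+0=2

0,2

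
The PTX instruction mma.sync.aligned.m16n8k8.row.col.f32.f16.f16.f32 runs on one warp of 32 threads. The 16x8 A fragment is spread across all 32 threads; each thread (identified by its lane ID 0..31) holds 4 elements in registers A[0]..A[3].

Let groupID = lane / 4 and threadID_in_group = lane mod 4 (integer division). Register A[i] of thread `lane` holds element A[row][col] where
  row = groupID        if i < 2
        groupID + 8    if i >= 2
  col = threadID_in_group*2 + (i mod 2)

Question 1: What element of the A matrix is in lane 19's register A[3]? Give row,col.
lane 19->19/4=4, 19 mod 4=3
i=3  r:4+8->12  c:2·3+1->7

12,7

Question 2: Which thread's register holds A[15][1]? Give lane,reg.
r=15⇒gr=7,Rb=1  c=1⇒th=0,odd=1
L=7*4+0=28  i=1*2+1=3

28,3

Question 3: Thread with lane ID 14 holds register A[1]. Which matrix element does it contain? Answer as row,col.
3,5

L=14=>grp=14>>2=3, tig=14&3=2
[1]=>row 3+0=3  col 2·2+1=5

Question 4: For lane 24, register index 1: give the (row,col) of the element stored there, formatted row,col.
6,1

L=24→G=24>>2=6, T=24&3=0
[1]→row 6+0=6  col 0·2+1=1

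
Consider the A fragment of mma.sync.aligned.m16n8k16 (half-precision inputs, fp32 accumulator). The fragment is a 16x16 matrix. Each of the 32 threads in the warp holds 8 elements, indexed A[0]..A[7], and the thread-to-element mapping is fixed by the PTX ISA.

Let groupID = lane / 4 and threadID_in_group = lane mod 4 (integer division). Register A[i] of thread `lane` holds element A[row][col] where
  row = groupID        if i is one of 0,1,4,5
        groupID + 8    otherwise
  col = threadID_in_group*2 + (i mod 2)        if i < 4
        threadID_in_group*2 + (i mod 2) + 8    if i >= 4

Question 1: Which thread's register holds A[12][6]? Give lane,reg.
r:12=>grp=4,rB=1  c:6=>cB=0,tig=3,lo=0
L=4*4+3=19  i=0*4+1*2+0=2

19,2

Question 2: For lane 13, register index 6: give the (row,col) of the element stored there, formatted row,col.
11,10

lane 13->13/4=3, 13 mod 4=1
i=6  r:3+8->11  c:2·1+0+8->10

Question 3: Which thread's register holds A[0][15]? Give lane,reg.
r: 0->gid=0,r8=0  c: 15->c8=1,tid=3,i&1=1
L=0*4+3=3  i=1*4+0*2+1=5

3,5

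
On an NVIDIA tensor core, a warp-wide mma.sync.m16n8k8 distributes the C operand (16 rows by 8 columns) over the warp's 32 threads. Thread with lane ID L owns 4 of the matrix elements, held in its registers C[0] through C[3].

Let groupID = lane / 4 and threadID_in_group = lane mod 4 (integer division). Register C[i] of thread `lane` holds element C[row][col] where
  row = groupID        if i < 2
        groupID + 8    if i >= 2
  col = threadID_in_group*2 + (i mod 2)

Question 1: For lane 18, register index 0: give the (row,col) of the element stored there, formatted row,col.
lane 18→18/4=4, 18 mod 4=2
i=0  r:4+0→4  c:2·2+0→4

4,4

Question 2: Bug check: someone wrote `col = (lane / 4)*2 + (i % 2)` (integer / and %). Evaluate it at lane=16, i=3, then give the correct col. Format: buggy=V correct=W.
buggy=9 correct=1

`(lane / 4)*2 + (i % 2)`[16,3]⇒9
lane 16⇒16/4=4, 16 mod 4=0
i=3  r:4+8⇒12  c:2·0+1⇒1
col: 9 vs 1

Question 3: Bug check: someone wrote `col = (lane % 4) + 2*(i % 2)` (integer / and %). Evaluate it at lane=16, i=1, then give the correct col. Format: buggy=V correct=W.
`(lane % 4) + 2*(i % 2)`[16,1]->2
lane 16: gid=4 (16/4), tid=0 (16%4)
i=1: r=4+0=4, c=0*2+1=1
col: 2 vs 1

buggy=2 correct=1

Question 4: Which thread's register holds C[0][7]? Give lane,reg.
r: 0->gid=0,r8=0  c: 7->tid=3,i&1=1
L=0*4+3=3  i=0*2+1=1

3,1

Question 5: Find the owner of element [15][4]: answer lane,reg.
30,2

r=15->g=7,rb=1  c=4->t=2,b0=0
L=7*4+2=30  i=1*2+0=2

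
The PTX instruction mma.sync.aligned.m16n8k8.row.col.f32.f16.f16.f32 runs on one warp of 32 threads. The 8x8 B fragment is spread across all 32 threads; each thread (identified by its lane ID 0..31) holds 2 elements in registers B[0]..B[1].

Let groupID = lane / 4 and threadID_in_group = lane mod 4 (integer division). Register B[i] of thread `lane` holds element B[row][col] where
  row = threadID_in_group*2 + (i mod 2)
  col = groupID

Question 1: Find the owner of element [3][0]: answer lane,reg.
1,1

c=0->g=0  r=3->t=1,b0=1
L=0*4+1=1  i=1=1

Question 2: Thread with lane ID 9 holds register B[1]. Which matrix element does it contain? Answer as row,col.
3,2

lane 9->9/4=2, 9 mod 4=1
i=1  r:2·1+1->3  c:2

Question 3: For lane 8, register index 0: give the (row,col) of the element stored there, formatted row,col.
0,2

8: gid=2,tid=0
[0] (0*2+0,2) = (0,2)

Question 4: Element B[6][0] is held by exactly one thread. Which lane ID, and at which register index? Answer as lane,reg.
c=0->g=0  r=6->t=3,b0=0
L=0*4+3=3  i=0=0

3,0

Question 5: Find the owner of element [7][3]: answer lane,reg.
15,1

c=3⇒gr=3  r=7⇒th=3,odd=1
L=3*4+3=15  i=1=1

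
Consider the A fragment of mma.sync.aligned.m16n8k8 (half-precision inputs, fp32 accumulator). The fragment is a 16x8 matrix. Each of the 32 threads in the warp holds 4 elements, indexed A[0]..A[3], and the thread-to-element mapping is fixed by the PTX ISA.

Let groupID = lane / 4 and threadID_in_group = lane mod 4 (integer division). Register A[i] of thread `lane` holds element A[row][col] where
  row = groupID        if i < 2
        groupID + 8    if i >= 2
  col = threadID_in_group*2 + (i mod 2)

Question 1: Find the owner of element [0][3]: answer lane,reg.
1,1

r=0->g=0,rb=0  c=3->t=1,b0=1
L=0*4+1=1  i=0*2+1=1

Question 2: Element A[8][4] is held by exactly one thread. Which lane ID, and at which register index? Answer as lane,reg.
r=8→G=0,rhi=1  c=4→T=2,p=0
L=0*4+2=2  i=1*2+0=2

2,2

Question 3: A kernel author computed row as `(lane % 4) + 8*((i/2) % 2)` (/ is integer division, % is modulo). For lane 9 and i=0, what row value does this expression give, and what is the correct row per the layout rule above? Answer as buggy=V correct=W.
buggy=1 correct=2

`(lane % 4) + 8*((i/2) % 2)`[9,0]⇒1
lane 9⇒9/4=2, 9 mod 4=1
i=0  r:2+0⇒2  c:2·1+0⇒2
row: 1 vs 2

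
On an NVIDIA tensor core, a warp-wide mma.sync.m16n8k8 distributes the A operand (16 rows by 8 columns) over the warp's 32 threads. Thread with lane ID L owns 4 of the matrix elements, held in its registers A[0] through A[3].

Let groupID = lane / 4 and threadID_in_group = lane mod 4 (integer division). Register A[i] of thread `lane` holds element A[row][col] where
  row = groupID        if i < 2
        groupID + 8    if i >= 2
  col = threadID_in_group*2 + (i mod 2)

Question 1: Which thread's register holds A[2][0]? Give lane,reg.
8,0

r=2⇒gr=2,Rb=0  c=0⇒th=0,odd=0
L=2*4+0=8  i=0*2+0=0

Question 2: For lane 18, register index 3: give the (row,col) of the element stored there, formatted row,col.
lane 18->18/4=4, 18 mod 4=2
i=3  r:4+8->12  c:2·2+1->5

12,5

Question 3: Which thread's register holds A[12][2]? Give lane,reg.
r:12=>grp=4,rB=1  c:2=>tig=1,lo=0
L=4*4+1=17  i=1*2+0=2

17,2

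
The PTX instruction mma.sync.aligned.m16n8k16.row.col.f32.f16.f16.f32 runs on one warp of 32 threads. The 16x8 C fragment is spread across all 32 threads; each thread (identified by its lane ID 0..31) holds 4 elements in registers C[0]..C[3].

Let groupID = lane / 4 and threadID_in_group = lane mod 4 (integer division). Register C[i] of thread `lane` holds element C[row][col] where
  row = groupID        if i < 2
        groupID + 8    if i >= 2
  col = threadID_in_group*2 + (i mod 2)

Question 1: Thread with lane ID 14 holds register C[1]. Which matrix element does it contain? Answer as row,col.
L=14→G=14>>2=3, T=14&3=2
[1]→row 3+0=3  col 2·2+1=5

3,5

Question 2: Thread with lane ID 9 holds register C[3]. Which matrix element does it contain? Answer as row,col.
10,3

L=9→G=9>>2=2, T=9&3=1
[3]→row 2+8=10  col 1·2+1=3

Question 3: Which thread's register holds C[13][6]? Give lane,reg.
23,2

r: 13->gid=5,r8=1  c: 6->tid=3,i&1=0
L=5*4+3=23  i=1*2+0=2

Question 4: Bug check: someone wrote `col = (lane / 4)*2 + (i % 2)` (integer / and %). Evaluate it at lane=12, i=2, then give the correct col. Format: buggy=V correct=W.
`(lane / 4)*2 + (i % 2)`[12,2]→6
lane 12: G=3 (12/4), T=0 (12%4)
i=2: r=3+8=11, c=0*2+0=0
col: 6 vs 0

buggy=6 correct=0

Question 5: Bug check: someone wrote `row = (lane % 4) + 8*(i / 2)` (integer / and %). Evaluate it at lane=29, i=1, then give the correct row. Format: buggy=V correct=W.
buggy=1 correct=7

`(lane % 4) + 8*(i / 2)`[29,1]->1
29: gid=7,tid=1
[1] (7+0,1*2+1) = (7,3)
row: 1 vs 7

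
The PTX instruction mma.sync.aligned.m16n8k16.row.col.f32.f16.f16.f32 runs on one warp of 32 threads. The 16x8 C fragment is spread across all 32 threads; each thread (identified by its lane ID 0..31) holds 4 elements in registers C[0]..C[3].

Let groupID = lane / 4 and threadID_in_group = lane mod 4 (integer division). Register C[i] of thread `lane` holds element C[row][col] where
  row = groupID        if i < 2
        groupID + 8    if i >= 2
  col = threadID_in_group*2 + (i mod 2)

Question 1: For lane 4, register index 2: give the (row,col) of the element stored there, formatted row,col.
9,0

L=4->gid=4>>2=1, tid=4&3=0
[2]->row 1+8=9  col 0·2+0=0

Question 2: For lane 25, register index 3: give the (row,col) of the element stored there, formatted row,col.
lane 25=>25/4=6, 25 mod 4=1
i=3  r:6+8=>14  c:2·1+1=>3

14,3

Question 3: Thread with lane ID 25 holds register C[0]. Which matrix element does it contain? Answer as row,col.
6,2

L=25→G=25>>2=6, T=25&3=1
[0]→row 6+0=6  col 1·2+0=2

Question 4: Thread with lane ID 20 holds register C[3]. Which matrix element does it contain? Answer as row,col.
lane 20->20/4=5, 20 mod 4=0
i=3  r:5+8->13  c:2·0+1->1

13,1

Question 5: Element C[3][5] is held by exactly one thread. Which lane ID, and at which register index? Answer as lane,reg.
r=3⇒gr=3,Rb=0  c=5⇒th=2,odd=1
L=3*4+2=14  i=0*2+1=1

14,1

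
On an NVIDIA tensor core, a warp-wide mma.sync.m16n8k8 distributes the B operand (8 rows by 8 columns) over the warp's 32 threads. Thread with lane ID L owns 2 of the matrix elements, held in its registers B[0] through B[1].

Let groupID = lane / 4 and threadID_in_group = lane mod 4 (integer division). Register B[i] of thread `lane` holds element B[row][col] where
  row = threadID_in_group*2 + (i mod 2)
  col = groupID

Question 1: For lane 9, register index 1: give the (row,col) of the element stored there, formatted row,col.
3,2

L=9→G=9>>2=2, T=9&3=1
[1]→row 1·2+1=3  col G=2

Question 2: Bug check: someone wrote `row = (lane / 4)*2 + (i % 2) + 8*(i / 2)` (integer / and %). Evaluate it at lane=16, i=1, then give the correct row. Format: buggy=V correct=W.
buggy=9 correct=1

`(lane / 4)*2 + (i % 2) + 8*(i / 2)`[16,1]->9
L=16->g=16>>2=4, t=16&3=0
[1]->row 0·2+1=1  col g=4
row: 9 vs 1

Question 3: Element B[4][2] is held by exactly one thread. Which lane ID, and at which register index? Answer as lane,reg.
10,0

c=2→G=2  r=4→T=2,p=0
L=2*4+2=10  i=0=0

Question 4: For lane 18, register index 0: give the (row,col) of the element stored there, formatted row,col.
L=18->gid=18>>2=4, tid=18&3=2
[0]->row 2·2+0=4  col gid=4

4,4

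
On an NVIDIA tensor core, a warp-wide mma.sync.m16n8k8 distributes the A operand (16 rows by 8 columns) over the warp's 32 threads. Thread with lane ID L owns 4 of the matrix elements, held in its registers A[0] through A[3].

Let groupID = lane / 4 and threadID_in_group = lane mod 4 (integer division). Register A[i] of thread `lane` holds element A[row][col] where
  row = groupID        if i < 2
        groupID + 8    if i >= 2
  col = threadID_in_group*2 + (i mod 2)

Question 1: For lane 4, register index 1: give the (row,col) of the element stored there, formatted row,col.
lane 4: grp=1 (4/4), tig=0 (4%4)
i=1: r=1+0=1, c=0*2+1=1

1,1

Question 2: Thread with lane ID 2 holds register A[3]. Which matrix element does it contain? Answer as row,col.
8,5

L=2→G=2>>2=0, T=2&3=2
[3]→row 0+8=8  col 2·2+1=5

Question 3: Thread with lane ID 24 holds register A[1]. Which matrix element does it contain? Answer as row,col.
lane 24->24/4=6, 24 mod 4=0
i=1  r:6+0->6  c:2·0+1->1

6,1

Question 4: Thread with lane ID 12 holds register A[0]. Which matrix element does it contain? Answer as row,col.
12: G=3,T=0
[0] (3+0,0*2+0) = (3,0)

3,0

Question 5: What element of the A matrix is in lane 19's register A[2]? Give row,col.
lane 19->19/4=4, 19 mod 4=3
i=2  r:4+8->12  c:2·3+0->6

12,6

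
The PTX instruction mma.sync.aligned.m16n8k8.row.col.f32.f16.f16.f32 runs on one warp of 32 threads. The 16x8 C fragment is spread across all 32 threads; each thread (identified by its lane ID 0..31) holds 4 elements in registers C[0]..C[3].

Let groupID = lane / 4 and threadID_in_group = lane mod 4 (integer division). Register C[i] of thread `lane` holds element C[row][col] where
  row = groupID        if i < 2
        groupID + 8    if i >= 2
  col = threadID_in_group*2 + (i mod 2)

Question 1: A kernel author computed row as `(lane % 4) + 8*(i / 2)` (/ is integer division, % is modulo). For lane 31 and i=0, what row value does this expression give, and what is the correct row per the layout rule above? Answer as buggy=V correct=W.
buggy=3 correct=7

`(lane % 4) + 8*(i / 2)`[31,0]⇒3
lane 31: gr=7 (31/4), th=3 (31%4)
i=0: r=7+0=7, c=3*2+0=6
row: 3 vs 7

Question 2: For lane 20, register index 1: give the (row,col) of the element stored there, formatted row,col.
5,1

20: grp=5,tig=0
[1] (5+0,0*2+1) = (5,1)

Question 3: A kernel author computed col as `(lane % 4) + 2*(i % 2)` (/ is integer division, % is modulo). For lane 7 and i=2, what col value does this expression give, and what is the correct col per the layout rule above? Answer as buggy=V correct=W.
buggy=3 correct=6

`(lane % 4) + 2*(i % 2)`[7,2]=>3
lane 7: grp=1 (7/4), tig=3 (7%4)
i=2: r=1+8=9, c=3*2+0=6
col: 3 vs 6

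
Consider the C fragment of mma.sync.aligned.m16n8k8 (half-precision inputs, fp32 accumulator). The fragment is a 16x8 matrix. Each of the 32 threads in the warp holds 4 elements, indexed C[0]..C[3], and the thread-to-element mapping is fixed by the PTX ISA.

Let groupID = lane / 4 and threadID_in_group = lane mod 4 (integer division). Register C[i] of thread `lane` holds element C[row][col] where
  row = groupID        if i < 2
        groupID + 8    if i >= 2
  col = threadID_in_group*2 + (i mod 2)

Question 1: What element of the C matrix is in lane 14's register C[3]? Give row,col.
lane 14: gr=3 (14/4), th=2 (14%4)
i=3: r=3+8=11, c=2*2+1=5

11,5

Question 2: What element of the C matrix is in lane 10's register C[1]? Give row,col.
2,5

10: gid=2,tid=2
[1] (2+0,2*2+1) = (2,5)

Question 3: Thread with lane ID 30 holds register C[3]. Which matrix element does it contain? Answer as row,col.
15,5

L=30→G=30>>2=7, T=30&3=2
[3]→row 7+8=15  col 2·2+1=5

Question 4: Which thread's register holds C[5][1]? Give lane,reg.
r: 5->gid=5,r8=0  c: 1->tid=0,i&1=1
L=5*4+0=20  i=0*2+1=1

20,1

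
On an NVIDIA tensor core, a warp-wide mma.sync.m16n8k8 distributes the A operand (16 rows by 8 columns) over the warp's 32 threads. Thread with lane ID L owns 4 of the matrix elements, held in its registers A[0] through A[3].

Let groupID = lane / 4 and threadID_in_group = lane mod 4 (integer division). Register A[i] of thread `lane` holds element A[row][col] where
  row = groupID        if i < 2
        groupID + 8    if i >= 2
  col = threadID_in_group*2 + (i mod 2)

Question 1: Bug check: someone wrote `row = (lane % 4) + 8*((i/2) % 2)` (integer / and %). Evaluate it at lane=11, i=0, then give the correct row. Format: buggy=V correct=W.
buggy=3 correct=2

`(lane % 4) + 8*((i/2) % 2)`[11,0]->3
L=11->gid=11>>2=2, tid=11&3=3
[0]->row 2+0=2  col 3·2+0=6
row: 3 vs 2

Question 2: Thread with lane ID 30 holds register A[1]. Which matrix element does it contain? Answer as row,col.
7,5

lane 30⇒30/4=7, 30 mod 4=2
i=1  r:7+0⇒7  c:2·2+1⇒5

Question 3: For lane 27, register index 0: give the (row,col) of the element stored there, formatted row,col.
27: gr=6,th=3
[0] (6+0,3*2+0) = (6,6)

6,6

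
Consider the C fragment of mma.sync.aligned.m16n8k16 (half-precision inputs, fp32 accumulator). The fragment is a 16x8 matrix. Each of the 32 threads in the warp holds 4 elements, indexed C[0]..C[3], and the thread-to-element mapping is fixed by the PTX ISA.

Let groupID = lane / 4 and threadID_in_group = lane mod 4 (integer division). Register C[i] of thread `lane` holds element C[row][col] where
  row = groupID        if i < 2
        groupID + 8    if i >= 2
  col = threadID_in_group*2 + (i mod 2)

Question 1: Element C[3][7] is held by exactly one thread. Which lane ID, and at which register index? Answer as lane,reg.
15,1

r=3→G=3,rhi=0  c=7→T=3,p=1
L=3*4+3=15  i=0*2+1=1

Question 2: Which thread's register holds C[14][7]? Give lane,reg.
27,3

r:14=>grp=6,rB=1  c:7=>tig=3,lo=1
L=6*4+3=27  i=1*2+1=3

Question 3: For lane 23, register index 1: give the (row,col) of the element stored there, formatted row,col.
5,7

L=23⇒gr=23>>2=5, th=23&3=3
[1]⇒row 5+0=5  col 3·2+1=7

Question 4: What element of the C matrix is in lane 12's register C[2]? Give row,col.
L=12→G=12>>2=3, T=12&3=0
[2]→row 3+8=11  col 0·2+0=0

11,0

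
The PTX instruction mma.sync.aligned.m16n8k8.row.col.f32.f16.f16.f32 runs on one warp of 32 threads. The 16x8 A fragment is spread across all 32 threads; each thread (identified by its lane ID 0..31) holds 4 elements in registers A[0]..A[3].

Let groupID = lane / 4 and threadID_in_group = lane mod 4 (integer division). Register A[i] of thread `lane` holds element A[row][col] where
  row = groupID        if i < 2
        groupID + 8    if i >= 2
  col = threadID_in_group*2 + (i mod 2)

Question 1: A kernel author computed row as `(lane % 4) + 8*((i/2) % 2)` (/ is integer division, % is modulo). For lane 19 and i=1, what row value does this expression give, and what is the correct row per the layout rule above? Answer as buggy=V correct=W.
`(lane % 4) + 8*((i/2) % 2)`[19,1]->3
lane 19->19/4=4, 19 mod 4=3
i=1  r:4+0->4  c:2·3+1->7
row: 3 vs 4

buggy=3 correct=4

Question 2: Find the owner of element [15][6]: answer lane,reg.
31,2

r=15->g=7,rb=1  c=6->t=3,b0=0
L=7*4+3=31  i=1*2+0=2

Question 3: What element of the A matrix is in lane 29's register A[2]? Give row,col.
15,2

29: grp=7,tig=1
[2] (7+8,1*2+0) = (15,2)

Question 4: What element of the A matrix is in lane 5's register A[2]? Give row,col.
lane 5⇒5/4=1, 5 mod 4=1
i=2  r:1+8⇒9  c:2·1+0⇒2

9,2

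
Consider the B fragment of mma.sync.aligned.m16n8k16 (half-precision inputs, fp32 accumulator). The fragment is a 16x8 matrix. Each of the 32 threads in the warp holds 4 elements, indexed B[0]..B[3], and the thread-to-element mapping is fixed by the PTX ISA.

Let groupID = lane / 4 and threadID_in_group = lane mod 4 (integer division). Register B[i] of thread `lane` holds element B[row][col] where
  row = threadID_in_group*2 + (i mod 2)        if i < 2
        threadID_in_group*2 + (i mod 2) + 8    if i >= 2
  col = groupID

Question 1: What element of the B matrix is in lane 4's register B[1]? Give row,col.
1,1

lane 4->4/4=1, 4 mod 4=0
i=1  r:2·0+1+0->1  c:1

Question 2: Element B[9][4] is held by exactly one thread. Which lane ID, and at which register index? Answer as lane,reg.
c: 4->gid=4  r: 9->r8=1,tid=0,i&1=1
L=4*4+0=16  i=1*2+1=3

16,3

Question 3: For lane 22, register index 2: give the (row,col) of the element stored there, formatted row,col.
L=22->gid=22>>2=5, tid=22&3=2
[2]->row 2·2+0+8=12  col gid=5

12,5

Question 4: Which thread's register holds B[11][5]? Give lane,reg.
21,3

c=5->g=5  r=11->rb=1,t=1,b0=1
L=5*4+1=21  i=1*2+1=3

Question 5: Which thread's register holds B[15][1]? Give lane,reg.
c=1⇒gr=1  r=15⇒Rb=1,th=3,odd=1
L=1*4+3=7  i=1*2+1=3

7,3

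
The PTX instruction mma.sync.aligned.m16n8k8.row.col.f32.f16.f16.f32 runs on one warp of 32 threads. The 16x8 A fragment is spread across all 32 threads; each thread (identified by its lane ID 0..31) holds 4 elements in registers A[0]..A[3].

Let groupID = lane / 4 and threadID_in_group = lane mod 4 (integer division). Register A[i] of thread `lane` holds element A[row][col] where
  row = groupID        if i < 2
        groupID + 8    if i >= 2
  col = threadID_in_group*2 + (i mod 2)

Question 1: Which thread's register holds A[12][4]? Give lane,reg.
18,2

r:12=>grp=4,rB=1  c:4=>tig=2,lo=0
L=4*4+2=18  i=1*2+0=2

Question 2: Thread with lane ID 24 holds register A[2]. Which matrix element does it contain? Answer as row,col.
14,0

lane 24→24/4=6, 24 mod 4=0
i=2  r:6+8→14  c:2·0+0→0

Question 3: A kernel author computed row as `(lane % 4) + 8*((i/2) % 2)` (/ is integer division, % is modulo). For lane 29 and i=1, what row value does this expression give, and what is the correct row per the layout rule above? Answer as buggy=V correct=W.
buggy=1 correct=7

`(lane % 4) + 8*((i/2) % 2)`[29,1]⇒1
lane 29⇒29/4=7, 29 mod 4=1
i=1  r:7+0⇒7  c:2·1+1⇒3
row: 1 vs 7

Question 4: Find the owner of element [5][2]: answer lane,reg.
r=5->g=5,rb=0  c=2->t=1,b0=0
L=5*4+1=21  i=0*2+0=0

21,0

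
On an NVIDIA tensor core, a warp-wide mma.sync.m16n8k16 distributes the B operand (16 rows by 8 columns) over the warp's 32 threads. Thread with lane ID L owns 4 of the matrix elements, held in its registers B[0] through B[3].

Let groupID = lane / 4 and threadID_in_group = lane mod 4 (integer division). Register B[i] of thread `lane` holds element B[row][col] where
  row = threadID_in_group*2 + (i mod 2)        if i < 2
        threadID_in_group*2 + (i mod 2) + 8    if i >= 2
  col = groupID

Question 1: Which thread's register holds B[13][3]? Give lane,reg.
14,3

c=3->g=3  r=13->rb=1,t=2,b0=1
L=3*4+2=14  i=1*2+1=3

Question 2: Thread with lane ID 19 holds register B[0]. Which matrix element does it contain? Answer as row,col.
6,4

L=19->g=19>>2=4, t=19&3=3
[0]->row 3·2+0+0=6  col g=4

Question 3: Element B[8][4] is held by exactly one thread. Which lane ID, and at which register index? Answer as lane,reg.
16,2

c:4=>grp=4  r:8=>rB=1,tig=0,lo=0
L=4*4+0=16  i=1*2+0=2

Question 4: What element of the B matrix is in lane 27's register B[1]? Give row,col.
7,6

L=27⇒gr=27>>2=6, th=27&3=3
[1]⇒row 3·2+1+0=7  col gr=6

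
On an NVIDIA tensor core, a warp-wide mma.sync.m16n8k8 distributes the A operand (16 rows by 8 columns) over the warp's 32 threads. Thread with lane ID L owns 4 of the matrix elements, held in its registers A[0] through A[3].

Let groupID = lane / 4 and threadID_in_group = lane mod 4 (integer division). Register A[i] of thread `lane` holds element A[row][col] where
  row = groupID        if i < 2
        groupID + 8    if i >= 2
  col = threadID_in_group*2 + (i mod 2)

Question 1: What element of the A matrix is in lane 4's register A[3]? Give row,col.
L=4=>grp=4>>2=1, tig=4&3=0
[3]=>row 1+8=9  col 0·2+1=1

9,1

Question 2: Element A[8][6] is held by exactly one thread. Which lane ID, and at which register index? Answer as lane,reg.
r=8->g=0,rb=1  c=6->t=3,b0=0
L=0*4+3=3  i=1*2+0=2

3,2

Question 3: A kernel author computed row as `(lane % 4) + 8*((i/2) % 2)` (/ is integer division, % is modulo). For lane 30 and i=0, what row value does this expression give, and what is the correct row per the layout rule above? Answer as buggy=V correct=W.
`(lane % 4) + 8*((i/2) % 2)`[30,0]=>2
lane 30: grp=7 (30/4), tig=2 (30%4)
i=0: r=7+0=7, c=2*2+0=4
row: 2 vs 7

buggy=2 correct=7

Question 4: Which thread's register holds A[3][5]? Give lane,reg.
14,1

r:3=>grp=3,rB=0  c:5=>tig=2,lo=1
L=3*4+2=14  i=0*2+1=1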